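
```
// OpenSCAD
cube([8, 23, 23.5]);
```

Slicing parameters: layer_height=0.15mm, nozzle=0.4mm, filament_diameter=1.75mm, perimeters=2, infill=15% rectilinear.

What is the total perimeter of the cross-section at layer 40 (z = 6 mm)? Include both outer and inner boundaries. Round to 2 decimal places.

At z = 6 mm: the cube is present — its section is the full 8×23 rectangle (perimeter 62.00 mm). Overall, the cross-section is a single solid region. Total boundary length (outer) = 62.00 mm.

62.00 mm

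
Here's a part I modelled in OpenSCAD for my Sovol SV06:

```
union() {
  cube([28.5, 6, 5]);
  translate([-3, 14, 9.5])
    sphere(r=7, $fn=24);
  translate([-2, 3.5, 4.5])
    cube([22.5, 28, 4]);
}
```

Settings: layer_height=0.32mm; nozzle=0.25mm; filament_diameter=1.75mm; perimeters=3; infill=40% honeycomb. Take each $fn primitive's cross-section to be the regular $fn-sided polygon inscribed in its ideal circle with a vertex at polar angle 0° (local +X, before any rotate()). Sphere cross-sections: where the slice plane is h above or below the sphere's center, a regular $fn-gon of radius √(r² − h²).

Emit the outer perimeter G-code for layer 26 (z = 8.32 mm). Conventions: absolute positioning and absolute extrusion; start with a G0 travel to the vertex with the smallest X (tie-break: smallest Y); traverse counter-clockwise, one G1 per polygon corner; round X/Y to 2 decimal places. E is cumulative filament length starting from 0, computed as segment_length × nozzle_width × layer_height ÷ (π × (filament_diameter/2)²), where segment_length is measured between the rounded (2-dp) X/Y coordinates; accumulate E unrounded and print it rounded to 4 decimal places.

At z = 8.32 mm: the cube is absent (z outside [0, 5]); the r=7 sphere at (-3, 14) contributes a regular 24-gon of circumradius √(7²−1.18²) = 6.900; the cube at (-2, 3.5) is present — its section is the full 22.5×28 rectangle; Merging all regions: the regions partially overlap (shared area 60.26 mm²), so overlapping operands fuse into one piece — 1 connected region. The outline is a single polygon with 19 vertices. Extrusion per mm of travel: 0.25 × 0.32 / (π × 0.875²) = 0.033260. Accumulating E over each segment gives final E = 3.6950.

G0 X-9.90 Y14.00 Z8.32
G1 X-9.66 Y12.21 E0.0601
G1 X-8.98 Y10.55 E0.1197
G1 X-7.88 Y9.12 E0.1797
G1 X-6.45 Y8.02 E0.2397
G1 X-4.79 Y7.34 E0.2994
G1 X-3.00 Y7.10 E0.3595
G1 X-2.00 Y7.23 E0.3930
G1 X-2.00 Y3.50 E0.5171
G1 X20.50 Y3.50 E1.2654
G1 X20.50 Y31.50 E2.1967
G1 X-2.00 Y31.50 E2.9451
G1 X-2.00 Y20.77 E3.3019
G1 X-3.00 Y20.90 E3.3355
G1 X-4.79 Y20.66 E3.3956
G1 X-6.45 Y19.98 E3.4552
G1 X-7.88 Y18.88 E3.5152
G1 X-8.98 Y17.45 E3.5752
G1 X-9.66 Y15.79 E3.6349
G1 X-9.90 Y14.00 E3.6950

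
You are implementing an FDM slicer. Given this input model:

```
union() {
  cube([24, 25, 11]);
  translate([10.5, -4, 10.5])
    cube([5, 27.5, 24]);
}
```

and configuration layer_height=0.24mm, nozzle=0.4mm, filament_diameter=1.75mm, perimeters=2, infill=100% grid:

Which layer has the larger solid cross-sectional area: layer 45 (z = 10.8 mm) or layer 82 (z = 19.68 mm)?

Layer 45 (z = 10.8): the cube (footprint 24×25) is included at this height (area 600.00 mm²); the cube at (10.5, -4) (footprint 5×27.5) is included at this height (area 137.50 mm²); Combining (union): the regions partially overlap — summed areas 737.50 mm² minus the doubly-counted overlap 117.50 mm² gives 620.00 mm² — area = 620.00 mm². So its area = 620.00 mm². Layer 82 (z = 19.68): the cube does not reach this height (z outside [0, 11]); the cube at (10.5, -4) (footprint 5×27.5) is included at this height (area 137.50 mm²); Combining (union): only the 5×27.5 cube at (10.5, -4) is present, so the union is just that shape — area = 137.50 mm². So its area = 137.50 mm². Layer 45 is larger (620.00 vs 137.50 mm²).

layer 45 (z = 10.8 mm)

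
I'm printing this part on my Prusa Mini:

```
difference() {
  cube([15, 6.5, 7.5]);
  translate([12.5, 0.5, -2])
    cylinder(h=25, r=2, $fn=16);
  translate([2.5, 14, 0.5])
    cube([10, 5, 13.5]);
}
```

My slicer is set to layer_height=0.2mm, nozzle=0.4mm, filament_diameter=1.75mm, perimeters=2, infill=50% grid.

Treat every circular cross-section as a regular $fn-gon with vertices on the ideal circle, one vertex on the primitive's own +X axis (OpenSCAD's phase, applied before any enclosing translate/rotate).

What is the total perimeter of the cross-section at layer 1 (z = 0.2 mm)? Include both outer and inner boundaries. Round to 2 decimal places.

46.46 mm

At z = 0.2 mm: the cube is present — its section is the full 15×6.5 rectangle (perimeter 43.00 mm); the cylinder at (12.5, 0.5): section is a regular 16-gon, circumradius r=2 (perimeter = 2·16·2.000·sin(180°/16) = 12.49 mm); the cube at (2.5, 14) is absent (z outside [0.5, 14]); After the difference (first − rest): starting from the 15×6.5 cube, the r=2 cylinder at (12.5, 0.5) partially overlaps it — only the 8.07 mm² overlap (of its 12.25 mm²) is removed, clipping the outline — boundary = 46.46 mm. Overall, the cross-section is a single solid region. Total boundary length (outer) = 46.46 mm.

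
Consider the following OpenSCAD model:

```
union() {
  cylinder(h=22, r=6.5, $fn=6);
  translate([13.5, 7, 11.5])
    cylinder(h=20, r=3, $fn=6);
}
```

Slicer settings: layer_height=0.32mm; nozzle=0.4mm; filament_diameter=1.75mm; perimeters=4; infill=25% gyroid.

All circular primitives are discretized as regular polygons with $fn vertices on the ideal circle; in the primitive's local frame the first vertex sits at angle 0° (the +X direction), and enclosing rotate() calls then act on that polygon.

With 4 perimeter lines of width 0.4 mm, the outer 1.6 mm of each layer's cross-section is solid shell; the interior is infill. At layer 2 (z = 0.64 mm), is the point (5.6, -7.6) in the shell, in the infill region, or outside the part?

At z = 0.64 mm: the r=6.5 cylinder gives a regular 6-gon of circumradius 6.5 (constant along its height); the cylinder at (13.5, 7) is absent (z outside [11.5, 31.5]); Merging all regions: only the r=6.5 cylinder is present, so the union is just that shape — 1 connected region. Overall, the cross-section is a single solid region. The nearest boundary edge runs (-3.25, -5.63)→(3.25, -5.63); distance from the point to it = 3.07 mm. The point is not inside any of the regions above, so it lies outside the cross-section (3.07 mm from the nearest boundary).

outside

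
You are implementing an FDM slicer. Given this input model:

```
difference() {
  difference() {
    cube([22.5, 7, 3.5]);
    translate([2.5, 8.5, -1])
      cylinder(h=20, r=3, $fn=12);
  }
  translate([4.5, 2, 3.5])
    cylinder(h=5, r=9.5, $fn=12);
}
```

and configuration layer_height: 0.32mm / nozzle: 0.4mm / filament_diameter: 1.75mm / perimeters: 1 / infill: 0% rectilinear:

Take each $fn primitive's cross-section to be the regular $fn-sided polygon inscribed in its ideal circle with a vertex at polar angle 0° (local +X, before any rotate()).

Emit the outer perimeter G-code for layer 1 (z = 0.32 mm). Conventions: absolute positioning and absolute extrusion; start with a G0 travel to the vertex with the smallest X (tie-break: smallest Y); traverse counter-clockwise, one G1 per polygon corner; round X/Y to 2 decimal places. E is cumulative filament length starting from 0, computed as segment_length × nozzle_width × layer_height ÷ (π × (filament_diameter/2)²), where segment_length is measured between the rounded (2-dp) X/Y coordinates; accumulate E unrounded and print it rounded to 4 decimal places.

G0 X0.00 Y0.00 Z0.32
G1 X22.50 Y0.00 E1.1974
G1 X22.50 Y7.00 E1.5699
G1 X5.10 Y7.00 E2.4958
G1 X4.00 Y5.90 E2.5786
G1 X2.50 Y5.50 E2.6612
G1 X1.00 Y5.90 E2.7439
G1 X0.00 Y6.90 E2.8191
G1 X0.00 Y0.00 E3.1863

At z = 0.32 mm: the 22.5×7 cube contributes its full rectangle; the r=3 cylinder at (2.5, 8.5) gives a regular 12-gon of circumradius 3 (constant along its height); Subtracting the remaining from the first: starting from the 22.5×7 cube, the r=3 cylinder at (2.5, 8.5) partially overlaps it — only the 5.10 mm² overlap (of its 27.00 mm²) is removed, clipping the outline — 1 connected region; the cylinder at (4.5, 2) does not reach this height (z outside [3.5, 8.5]); Taking the first minus the rest: none of the subtracted shapes is present at this height, so the result so far is unchanged — 1 connected region. The outline is a single polygon with 8 vertices. Extrusion per mm of travel: 0.4 × 0.32 / (π × 0.875²) = 0.053216. Accumulating E over each segment gives final E = 3.1863.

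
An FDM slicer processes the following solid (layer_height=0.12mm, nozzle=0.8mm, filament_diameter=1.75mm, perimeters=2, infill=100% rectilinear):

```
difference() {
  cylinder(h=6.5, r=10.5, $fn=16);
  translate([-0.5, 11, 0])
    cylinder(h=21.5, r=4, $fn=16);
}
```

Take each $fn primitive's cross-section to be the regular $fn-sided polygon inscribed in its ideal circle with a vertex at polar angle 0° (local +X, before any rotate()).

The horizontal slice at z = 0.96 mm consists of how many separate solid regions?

1

At z = 0.96 mm: the r=10.5 cylinder contributes a regular 16-gon of circumradius 10.5; the cylinder at (-0.5, 11): section is a regular 16-gon, circumradius r=4; Taking the first minus the rest: starting from the r=10.5 cylinder, the r=4 cylinder at (-0.5, 11) partially overlaps it — only the 17.57 mm² overlap (of its 48.98 mm²) is removed, clipping the outline — 1 connected region. The result has 1 disconnected region.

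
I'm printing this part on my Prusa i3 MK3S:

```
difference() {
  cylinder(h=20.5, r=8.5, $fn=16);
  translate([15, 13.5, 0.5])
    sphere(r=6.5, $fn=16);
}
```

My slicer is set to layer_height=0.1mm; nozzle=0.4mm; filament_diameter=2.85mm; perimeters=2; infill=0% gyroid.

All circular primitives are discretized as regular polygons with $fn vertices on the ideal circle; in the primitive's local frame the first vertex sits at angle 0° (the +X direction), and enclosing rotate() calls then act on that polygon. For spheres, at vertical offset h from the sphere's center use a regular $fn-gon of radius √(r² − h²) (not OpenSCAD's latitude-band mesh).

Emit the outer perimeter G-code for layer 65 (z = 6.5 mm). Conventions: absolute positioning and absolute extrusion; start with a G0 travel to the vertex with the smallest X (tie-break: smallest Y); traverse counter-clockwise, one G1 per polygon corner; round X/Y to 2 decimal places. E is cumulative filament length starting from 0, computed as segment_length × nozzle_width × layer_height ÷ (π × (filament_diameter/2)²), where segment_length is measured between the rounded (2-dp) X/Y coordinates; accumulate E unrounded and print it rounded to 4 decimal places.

G0 X-8.50 Y0.00 Z6.50
G1 X-7.85 Y-3.25 E0.0208
G1 X-6.01 Y-6.01 E0.0416
G1 X-3.25 Y-7.85 E0.0624
G1 X0.00 Y-8.50 E0.0832
G1 X3.25 Y-7.85 E0.1039
G1 X6.01 Y-6.01 E0.1247
G1 X7.85 Y-3.25 E0.1455
G1 X8.50 Y0.00 E0.1663
G1 X7.85 Y3.25 E0.1871
G1 X6.01 Y6.01 E0.2079
G1 X3.25 Y7.85 E0.2287
G1 X0.00 Y8.50 E0.2495
G1 X-3.25 Y7.85 E0.2703
G1 X-6.01 Y6.01 E0.2911
G1 X-7.85 Y3.25 E0.3119
G1 X-8.50 Y0.00 E0.3326

At z = 6.5 mm: the r=8.5 cylinder gives a regular 16-gon of circumradius 8.5 (constant along its height); the sphere at (15, 13.5): section is a regular 16-gon, circumradius = √(r²−h²) = √(6.5²−6²) = 2.500; Subtracting the remaining from the first: starting from the r=8.5 cylinder, the r=6.5 sphere at (15, 13.5) misses the remaining region (no effect) — 1 connected region. The outline is a single polygon with 16 vertices. Extrusion per mm of travel: 0.4 × 0.1 / (π × 1.425²) = 0.006270. Accumulating E over each segment gives final E = 0.3326.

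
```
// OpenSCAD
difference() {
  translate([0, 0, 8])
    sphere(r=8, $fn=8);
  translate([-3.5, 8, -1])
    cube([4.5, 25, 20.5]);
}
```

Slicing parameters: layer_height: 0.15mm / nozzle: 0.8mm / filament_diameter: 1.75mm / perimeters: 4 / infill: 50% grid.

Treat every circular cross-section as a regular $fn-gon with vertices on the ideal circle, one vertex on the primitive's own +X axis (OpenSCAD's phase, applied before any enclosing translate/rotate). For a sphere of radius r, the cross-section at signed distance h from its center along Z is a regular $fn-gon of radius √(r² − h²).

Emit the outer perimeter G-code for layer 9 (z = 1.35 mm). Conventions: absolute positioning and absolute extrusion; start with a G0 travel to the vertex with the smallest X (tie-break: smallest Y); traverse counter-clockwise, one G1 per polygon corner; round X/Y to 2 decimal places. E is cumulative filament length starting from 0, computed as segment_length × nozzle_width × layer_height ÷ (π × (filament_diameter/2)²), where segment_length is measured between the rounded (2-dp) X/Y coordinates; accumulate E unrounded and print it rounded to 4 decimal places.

At z = 1.35 mm: the r=8 sphere contributes a regular 8-gon of circumradius √(8²−6.65²) = 4.447; the cube at (-3.5, 8) (footprint 4.5×25) is included at this height; Subtracting the remaining from the first: starting from the r=8 sphere, the 4.5×25 cube at (-3.5, 8) misses the remaining region (no effect) — 1 connected region. The outline is a single polygon with 8 vertices. Extrusion per mm of travel: 0.8 × 0.15 / (π × 0.875²) = 0.049890. Accumulating E over each segment gives final E = 1.3579.

G0 X-4.45 Y0.00 Z1.35
G1 X-3.14 Y-3.14 E0.1697
G1 X0.00 Y-4.45 E0.3395
G1 X3.14 Y-3.14 E0.5092
G1 X4.45 Y0.00 E0.6790
G1 X3.14 Y3.14 E0.8487
G1 X0.00 Y4.45 E1.0185
G1 X-3.14 Y3.14 E1.1882
G1 X-4.45 Y0.00 E1.3579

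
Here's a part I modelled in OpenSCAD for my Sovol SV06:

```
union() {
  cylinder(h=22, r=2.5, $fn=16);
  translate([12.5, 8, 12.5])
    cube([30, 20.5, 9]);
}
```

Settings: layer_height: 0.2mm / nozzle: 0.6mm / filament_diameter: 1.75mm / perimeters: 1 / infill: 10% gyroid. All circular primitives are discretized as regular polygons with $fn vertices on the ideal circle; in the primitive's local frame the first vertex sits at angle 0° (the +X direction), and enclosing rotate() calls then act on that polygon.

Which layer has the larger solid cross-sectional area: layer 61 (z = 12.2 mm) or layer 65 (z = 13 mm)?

layer 65 (z = 13 mm)

Layer 61 (z = 12.2): the r=2.5 cylinder contributes a regular 16-gon of circumradius 2.5 (area = (16/2)·2.500²·sin(360°/16) = 19.13 mm²); the cube at (12.5, 8) is not intersected at this z (z outside [12.5, 21.5]); Merging all regions: only the r=2.5 cylinder is present, so the union is just that shape — area = 19.13 mm². So its area = 19.13 mm². Layer 65 (z = 13): the cylinder: section is a regular 16-gon, circumradius r=2.5 (area = (16/2)·2.500²·sin(360°/16) = 19.13 mm²); the cube at (12.5, 8) is present — its section is the full 30×20.5 rectangle (area 615.00 mm²); Merging all regions: the 2 present regions are separate (no shared area or edge), so areas and boundary lengths simply add and each stays a separate island — area = 634.13 mm². So its area = 634.13 mm². Layer 65 is larger (634.13 vs 19.13 mm²).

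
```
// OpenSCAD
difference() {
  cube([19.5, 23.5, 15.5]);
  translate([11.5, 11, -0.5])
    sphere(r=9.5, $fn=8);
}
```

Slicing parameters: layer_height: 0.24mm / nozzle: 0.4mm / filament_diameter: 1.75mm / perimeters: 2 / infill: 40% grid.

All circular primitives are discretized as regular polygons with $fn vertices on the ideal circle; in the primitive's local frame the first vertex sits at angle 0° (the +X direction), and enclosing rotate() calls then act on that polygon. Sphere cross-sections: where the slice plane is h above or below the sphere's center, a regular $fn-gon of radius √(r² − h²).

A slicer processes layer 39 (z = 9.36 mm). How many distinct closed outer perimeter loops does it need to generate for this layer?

1

At z = 9.36 mm: the 19.5×23.5 cube contributes its full rectangle; the sphere at (11.5, 11) is absent (|z−center|=9.860 > r=9.5); Subtracting the remaining from the first: none of the subtracted shapes is present at this height, so the 19.5×23.5 cube is unchanged — 1 connected region. The result has 1 disconnected region.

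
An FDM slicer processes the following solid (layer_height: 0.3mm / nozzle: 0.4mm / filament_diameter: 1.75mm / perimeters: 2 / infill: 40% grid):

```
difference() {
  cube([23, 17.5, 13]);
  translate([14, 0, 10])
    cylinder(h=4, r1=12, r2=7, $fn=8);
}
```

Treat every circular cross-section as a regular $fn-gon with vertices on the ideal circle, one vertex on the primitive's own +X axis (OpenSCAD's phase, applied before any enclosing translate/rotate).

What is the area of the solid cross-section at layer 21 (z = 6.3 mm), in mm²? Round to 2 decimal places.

402.50 mm²

At z = 6.3 mm: the cube is present — its section is the full 23×17.5 rectangle (area 402.50 mm²); the cone at (14, 0) does not reach this height (z outside [10, 14]); Subtracting the remaining from the first: none of the subtracted shapes is present at this height, so the 23×17.5 cube is unchanged — area = 402.50 mm². Overall, the cross-section is a single solid region. Net area = 402.50 mm².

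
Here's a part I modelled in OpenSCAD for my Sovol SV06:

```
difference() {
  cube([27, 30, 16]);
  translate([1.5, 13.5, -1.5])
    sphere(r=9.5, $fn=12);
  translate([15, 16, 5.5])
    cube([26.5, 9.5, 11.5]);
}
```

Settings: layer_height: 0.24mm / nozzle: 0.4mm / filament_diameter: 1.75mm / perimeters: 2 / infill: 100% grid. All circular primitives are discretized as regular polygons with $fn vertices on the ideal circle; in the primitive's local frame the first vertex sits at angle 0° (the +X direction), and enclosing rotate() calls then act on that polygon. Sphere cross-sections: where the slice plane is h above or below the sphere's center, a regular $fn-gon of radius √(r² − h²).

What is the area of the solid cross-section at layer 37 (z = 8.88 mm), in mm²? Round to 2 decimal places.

696.00 mm²

At z = 8.88 mm: the 27×30 cube contributes its full rectangle (area 810.00 mm²); the sphere at (1.5, 13.5) does not reach this height (|z−center|=10.380 > r=9.5); the cube at (15, 16) is present — its section is the full 26.5×9.5 rectangle (area 251.75 mm²); Subtracting the remaining from the first: starting from the 27×30 cube (810.00 mm²), the 26.5×9.5 cube at (15, 16) partially overlaps it — only the 114.00 mm² overlap (of its 251.75 mm²) is removed, clipping the outline — area = 696.00 mm². Overall, the cross-section is a single solid region. Net area = 696.00 mm².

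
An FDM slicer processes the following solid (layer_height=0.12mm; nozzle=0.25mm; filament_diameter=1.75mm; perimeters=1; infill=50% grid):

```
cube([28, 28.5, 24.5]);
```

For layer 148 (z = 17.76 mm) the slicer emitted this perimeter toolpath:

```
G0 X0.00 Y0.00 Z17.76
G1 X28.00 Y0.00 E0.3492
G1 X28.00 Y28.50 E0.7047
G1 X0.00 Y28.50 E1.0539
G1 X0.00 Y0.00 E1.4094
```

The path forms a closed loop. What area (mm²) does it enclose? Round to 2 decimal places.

798.00 mm²

Apply the shoelace formula to the sequence of (X, Y) vertices; enclosed area = 798.00 mm².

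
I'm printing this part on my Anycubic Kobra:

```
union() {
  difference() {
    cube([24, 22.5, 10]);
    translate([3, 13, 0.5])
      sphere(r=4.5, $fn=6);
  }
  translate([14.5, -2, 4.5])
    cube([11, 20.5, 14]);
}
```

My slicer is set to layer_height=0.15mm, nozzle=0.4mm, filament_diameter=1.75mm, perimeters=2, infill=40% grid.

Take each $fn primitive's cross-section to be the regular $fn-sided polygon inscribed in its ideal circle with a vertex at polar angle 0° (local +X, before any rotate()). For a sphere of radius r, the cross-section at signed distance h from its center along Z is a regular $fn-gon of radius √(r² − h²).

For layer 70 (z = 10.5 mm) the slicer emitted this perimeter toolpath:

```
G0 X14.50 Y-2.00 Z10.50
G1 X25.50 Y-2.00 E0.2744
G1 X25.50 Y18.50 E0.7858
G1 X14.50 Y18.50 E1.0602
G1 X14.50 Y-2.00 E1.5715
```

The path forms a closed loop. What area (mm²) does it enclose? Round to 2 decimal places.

225.50 mm²

Apply the shoelace formula to the sequence of (X, Y) vertices; enclosed area = 225.50 mm².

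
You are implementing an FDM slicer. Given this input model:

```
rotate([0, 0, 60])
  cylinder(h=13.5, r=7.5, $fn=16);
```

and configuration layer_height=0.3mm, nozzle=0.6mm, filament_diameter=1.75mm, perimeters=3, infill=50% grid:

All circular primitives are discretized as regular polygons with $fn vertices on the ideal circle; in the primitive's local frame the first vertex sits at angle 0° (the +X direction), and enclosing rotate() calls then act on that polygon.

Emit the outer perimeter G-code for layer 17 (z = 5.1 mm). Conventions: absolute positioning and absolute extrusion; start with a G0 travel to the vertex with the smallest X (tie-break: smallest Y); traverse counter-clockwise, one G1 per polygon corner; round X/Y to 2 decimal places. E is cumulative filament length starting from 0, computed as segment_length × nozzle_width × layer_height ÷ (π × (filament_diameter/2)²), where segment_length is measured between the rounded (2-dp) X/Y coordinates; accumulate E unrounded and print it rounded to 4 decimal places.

At z = 5.1 mm: the r=7.5 cylinder contributes a regular 16-gon of circumradius 7.5; (whole slice rotated 60° about Z — lengths, areas and connectivity unchanged). The outline is a single polygon with 16 vertices. Extrusion per mm of travel: 0.6 × 0.3 / (π × 0.875²) = 0.074835. Accumulating E over each segment gives final E = 3.5047.

G0 X-7.44 Y0.98 Z5.10
G1 X-7.24 Y-1.94 E0.2190
G1 X-5.95 Y-4.57 E0.4382
G1 X-3.75 Y-6.50 E0.6573
G1 X-0.98 Y-7.44 E0.8762
G1 X1.94 Y-7.24 E1.0952
G1 X4.57 Y-5.95 E1.3144
G1 X6.50 Y-3.75 E1.5334
G1 X7.44 Y-0.98 E1.7523
G1 X7.24 Y1.94 E1.9714
G1 X5.95 Y4.57 E2.1906
G1 X3.75 Y6.50 E2.4096
G1 X0.98 Y7.44 E2.6285
G1 X-1.94 Y7.24 E2.8475
G1 X-4.57 Y5.95 E3.0667
G1 X-6.50 Y3.75 E3.2858
G1 X-7.44 Y0.98 E3.5047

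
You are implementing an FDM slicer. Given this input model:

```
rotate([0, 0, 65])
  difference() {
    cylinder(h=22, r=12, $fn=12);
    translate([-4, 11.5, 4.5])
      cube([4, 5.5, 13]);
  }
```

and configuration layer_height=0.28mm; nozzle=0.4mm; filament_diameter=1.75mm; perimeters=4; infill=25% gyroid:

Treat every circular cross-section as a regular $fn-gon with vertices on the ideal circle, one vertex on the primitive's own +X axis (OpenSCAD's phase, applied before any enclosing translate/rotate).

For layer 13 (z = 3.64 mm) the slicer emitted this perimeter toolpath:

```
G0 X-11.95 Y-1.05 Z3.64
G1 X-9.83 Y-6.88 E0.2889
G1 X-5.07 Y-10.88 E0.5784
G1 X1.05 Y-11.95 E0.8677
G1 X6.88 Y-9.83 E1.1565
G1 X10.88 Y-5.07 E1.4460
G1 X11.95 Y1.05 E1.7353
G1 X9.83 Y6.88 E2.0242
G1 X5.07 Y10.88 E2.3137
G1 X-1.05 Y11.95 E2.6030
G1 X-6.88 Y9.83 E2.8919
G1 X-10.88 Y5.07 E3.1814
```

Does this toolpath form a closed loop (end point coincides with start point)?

Start point (G0): (-11.95, -1.05). End point (last G1): the path does not return to the start — open.

no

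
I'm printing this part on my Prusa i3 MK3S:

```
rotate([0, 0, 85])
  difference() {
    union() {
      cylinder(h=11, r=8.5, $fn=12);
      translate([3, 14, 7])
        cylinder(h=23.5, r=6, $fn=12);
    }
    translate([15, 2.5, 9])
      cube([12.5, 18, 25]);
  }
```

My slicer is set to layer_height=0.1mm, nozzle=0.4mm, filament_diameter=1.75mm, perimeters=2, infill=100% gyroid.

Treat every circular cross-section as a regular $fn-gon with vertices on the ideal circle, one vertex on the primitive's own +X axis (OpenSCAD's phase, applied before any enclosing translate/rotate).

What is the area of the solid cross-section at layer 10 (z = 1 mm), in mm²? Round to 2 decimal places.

At z = 1 mm: the r=8.5 cylinder gives a regular 12-gon of circumradius 8.5 (constant along its height) (area = (12/2)·8.500²·sin(360°/12) = 216.75 mm²); the cylinder at (3, 14) is absent (z outside [7, 30.5]); Merging all regions: only the r=8.5 cylinder is present, so the union is just that shape — area = 216.75 mm²; the cube at (15, 2.5) is absent (z outside [9, 34]); Subtracting the remaining from the first: none of the subtracted shapes is present at this height, so that combined region is unchanged — area = 216.75 mm²; (whole slice rotated 85° about Z — lengths, areas and connectivity unchanged). Overall, the cross-section is a single solid region. Net area = 216.75 mm².

216.75 mm²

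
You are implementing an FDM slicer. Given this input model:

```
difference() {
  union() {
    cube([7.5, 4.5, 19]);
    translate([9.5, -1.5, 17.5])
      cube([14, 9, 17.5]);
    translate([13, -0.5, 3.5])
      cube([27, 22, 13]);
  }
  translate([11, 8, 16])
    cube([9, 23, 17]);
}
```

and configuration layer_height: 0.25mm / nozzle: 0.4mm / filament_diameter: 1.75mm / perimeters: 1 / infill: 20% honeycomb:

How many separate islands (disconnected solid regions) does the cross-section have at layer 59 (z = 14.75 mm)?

2

At z = 14.75 mm: the cube (footprint 7.5×4.5) is included at this height; the cube at (9.5, -1.5) is not intersected at this z (z outside [17.5, 35]); the 27×22 cube at (13, -0.5) contributes its full rectangle; Taking the union: the 2 present regions are separate (no shared area or edge), so areas and boundary lengths simply add and each stays a separate island — 2 connected regions; the cube at (11, 8) is not intersected at this z (z outside [16, 33]); Taking the first minus the rest: none of the subtracted shapes is present at this height, so that combined region is unchanged — 2 connected regions. Overall, the cross-section has 2 separate islands. Island count = 2.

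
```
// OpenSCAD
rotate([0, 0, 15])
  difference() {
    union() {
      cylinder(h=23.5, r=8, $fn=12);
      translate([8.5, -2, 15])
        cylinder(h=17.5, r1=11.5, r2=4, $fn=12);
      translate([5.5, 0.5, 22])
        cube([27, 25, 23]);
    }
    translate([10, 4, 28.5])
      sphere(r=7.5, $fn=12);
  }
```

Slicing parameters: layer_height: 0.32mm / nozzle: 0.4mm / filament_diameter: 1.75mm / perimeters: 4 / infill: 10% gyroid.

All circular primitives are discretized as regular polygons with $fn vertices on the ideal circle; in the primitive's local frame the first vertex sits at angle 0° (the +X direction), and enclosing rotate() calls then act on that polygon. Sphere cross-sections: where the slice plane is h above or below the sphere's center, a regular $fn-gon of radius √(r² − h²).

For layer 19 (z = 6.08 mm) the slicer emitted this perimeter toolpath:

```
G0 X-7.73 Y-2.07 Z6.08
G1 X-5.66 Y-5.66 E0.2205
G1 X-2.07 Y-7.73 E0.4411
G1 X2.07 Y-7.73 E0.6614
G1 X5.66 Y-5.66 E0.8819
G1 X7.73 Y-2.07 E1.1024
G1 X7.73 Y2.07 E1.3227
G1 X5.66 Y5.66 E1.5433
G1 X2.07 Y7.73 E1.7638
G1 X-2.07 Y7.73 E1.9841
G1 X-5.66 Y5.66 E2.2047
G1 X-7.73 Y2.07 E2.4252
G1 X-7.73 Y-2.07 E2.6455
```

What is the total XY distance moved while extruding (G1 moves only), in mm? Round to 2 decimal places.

Sum the Euclidean lengths of each G1 segment: total = 49.71 mm.

49.71 mm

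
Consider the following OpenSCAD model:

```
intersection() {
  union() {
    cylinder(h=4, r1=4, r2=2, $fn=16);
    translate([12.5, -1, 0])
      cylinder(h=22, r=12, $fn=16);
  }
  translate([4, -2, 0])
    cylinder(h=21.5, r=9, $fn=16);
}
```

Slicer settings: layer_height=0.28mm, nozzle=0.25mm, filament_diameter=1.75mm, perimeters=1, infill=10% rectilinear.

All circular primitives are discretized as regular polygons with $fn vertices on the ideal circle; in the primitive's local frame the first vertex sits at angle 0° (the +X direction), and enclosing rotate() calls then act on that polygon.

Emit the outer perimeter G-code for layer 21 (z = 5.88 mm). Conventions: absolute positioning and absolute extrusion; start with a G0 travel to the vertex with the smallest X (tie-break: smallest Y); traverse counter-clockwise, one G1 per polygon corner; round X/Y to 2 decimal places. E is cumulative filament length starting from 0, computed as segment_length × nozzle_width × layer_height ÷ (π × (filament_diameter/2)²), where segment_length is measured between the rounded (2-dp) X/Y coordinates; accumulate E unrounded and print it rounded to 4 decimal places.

G0 X0.50 Y-1.00 Z5.88
G1 X1.41 Y-5.59 E0.1362
G1 X4.01 Y-9.49 E0.2726
G1 X5.76 Y-10.65 E0.3337
G1 X7.44 Y-10.31 E0.3836
G1 X10.36 Y-8.36 E0.4858
G1 X12.31 Y-5.44 E0.5880
G1 X13.00 Y-2.00 E0.6901
G1 X12.31 Y1.44 E0.7922
G1 X10.36 Y4.36 E0.8944
G1 X7.44 Y6.31 E0.9965
G1 X4.00 Y7.00 E1.0986
G1 X3.64 Y6.93 E1.1093
G1 X1.41 Y3.59 E1.2262
G1 X0.50 Y-1.00 E1.3624

At z = 5.88 mm: the cone is not intersected at this z (z outside [0, 4]); the r=12 cylinder at (12.5, -1) gives a regular 16-gon of circumradius 12 (constant along its height); Taking the union: only the r=12 cylinder at (12.5, -1) is present, so the union is just that shape — 1 connected region; the cylinder at (4, -2): section is a regular 16-gon, circumradius r=9; Taking the intersection: the r=9 cylinder at (4, -2) partially overlaps that combined region; clipping to the common part keeps 160.53 mm² — 1 connected region. The outline is a single polygon with 14 vertices. Extrusion per mm of travel: 0.25 × 0.28 / (π × 0.875²) = 0.029103. Accumulating E over each segment gives final E = 1.3624.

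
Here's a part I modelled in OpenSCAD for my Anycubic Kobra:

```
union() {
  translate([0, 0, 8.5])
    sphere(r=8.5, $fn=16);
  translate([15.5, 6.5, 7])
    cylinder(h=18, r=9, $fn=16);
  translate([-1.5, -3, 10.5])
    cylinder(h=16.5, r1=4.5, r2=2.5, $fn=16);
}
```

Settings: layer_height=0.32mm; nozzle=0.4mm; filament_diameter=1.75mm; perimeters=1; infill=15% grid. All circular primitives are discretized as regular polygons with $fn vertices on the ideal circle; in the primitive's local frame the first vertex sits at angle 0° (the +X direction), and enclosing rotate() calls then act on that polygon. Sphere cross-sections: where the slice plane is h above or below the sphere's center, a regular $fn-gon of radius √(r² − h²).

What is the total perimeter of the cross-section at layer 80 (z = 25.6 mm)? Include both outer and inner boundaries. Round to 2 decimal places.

At z = 25.6 mm: the sphere is absent (|z−center|=17.100 > r=8.5); the cylinder at (15.5, 6.5) does not reach this height (z outside [7, 25]); the cone at (-1.5, -3): at t=0.915 of its height the radius interpolates to r₁+(r₂−r₁)t = 2.670, giving a regular 16-gon of that circumradius (perimeter = 2·16·2.670·sin(180°/16) = 16.67 mm); Taking the union: only the cone at (-1.5, -3) is present, so the union is just that shape — boundary = 16.67 mm. Overall, the cross-section is a single solid region. Total boundary length (outer) = 16.67 mm.

16.67 mm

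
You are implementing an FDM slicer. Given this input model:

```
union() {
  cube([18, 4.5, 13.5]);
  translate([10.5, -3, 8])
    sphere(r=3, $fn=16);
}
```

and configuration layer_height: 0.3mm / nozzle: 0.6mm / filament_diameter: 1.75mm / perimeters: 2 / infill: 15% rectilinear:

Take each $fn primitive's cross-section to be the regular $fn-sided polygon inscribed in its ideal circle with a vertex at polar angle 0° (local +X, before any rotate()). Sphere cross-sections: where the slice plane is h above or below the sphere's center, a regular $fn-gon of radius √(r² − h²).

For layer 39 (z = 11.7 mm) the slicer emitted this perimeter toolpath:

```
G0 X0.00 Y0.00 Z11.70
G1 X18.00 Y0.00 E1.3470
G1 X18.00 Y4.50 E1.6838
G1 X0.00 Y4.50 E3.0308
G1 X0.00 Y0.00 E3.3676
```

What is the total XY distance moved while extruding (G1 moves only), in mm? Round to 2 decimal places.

45.00 mm

Sum the Euclidean lengths of each G1 segment: total = 45.00 mm.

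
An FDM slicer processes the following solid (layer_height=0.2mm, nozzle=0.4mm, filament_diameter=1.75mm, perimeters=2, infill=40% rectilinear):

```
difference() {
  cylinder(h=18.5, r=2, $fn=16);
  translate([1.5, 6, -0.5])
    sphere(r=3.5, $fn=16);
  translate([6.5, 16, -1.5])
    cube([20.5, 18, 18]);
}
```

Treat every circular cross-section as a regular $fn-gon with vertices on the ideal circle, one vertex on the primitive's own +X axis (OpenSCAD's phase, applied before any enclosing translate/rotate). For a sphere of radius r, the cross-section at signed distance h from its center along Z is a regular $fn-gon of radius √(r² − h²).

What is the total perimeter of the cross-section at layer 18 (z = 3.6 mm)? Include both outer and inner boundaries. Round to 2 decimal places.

12.49 mm

At z = 3.6 mm: the cylinder: section is a regular 16-gon, circumradius r=2 (perimeter = 2·16·2.000·sin(180°/16) = 12.49 mm); the sphere at (1.5, 6) is absent (|z−center|=4.100 > r=3.5); the cube at (6.5, 16) (footprint 20.5×18) is included at this height (perimeter 77.00 mm); Subtracting the remaining from the first: starting from the r=2 cylinder, the 20.5×18 cube at (6.5, 16) misses the remaining region (no effect) — boundary = 12.49 mm. Overall, the cross-section is a single solid region. Total boundary length (outer) = 12.49 mm.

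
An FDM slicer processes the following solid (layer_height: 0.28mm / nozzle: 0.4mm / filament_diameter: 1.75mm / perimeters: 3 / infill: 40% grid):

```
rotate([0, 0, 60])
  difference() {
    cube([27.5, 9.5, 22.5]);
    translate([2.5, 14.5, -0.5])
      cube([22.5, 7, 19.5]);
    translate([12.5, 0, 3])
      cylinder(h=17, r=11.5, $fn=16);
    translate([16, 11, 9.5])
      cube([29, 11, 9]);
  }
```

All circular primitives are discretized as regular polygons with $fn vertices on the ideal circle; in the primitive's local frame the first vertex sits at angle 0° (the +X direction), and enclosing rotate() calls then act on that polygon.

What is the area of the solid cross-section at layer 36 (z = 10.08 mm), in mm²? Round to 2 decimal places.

74.45 mm²

At z = 10.08 mm: the cube (footprint 27.5×9.5) is included at this height (area 261.25 mm²); the cube at (2.5, 14.5) (footprint 22.5×7) is included at this height (area 157.50 mm²); the r=11.5 cylinder at (12.5, 0) contributes a regular 16-gon of circumradius 11.5 (area = (16/2)·11.500²·sin(360°/16) = 404.88 mm²); the cube at (16, 11) (footprint 29×11) is included at this height (area 319.00 mm²); Taking the first minus the rest: starting from the 27.5×9.5 cube (261.25 mm²), the 22.5×7 cube at (2.5, 14.5) misses the remaining region (no effect); the r=11.5 cylinder at (12.5, 0) partially overlaps it — only the 186.80 mm² overlap (of its 404.88 mm²) is removed, clipping the outline; the 29×11 cube at (16, 11) misses the remaining region (no effect) — area = 74.45 mm²; (whole slice rotated 60° about Z — lengths, areas and connectivity unchanged). Overall, the cross-section has 2 separate islands. Net area = 74.45 mm².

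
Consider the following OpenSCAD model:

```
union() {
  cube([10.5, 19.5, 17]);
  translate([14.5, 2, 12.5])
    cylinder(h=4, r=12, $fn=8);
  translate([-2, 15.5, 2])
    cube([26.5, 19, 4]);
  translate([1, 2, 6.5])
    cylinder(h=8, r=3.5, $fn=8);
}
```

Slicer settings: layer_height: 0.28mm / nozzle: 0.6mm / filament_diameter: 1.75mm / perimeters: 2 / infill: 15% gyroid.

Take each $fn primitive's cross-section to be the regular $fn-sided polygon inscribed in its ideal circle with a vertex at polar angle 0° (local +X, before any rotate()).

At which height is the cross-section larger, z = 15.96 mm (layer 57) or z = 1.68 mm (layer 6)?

layer 57 (z = 15.96 mm)

Layer 57 (z = 15.96): the cube (footprint 10.5×19.5) is included at this height (area 204.75 mm²); the r=12 cylinder at (14.5, 2) contributes a regular 8-gon of circumradius 12 (area = (8/2)·12.000²·sin(360°/8) = 407.29 mm²); the cube at (-2, 15.5) does not reach this height (z outside [2, 6]); the cylinder at (1, 2) is not intersected at this z (z outside [6.5, 14.5]); Merging all regions: the regions partially overlap — summed areas 612.04 mm² minus the doubly-counted overlap 72.31 mm² gives 539.73 mm² — area = 539.73 mm². So its area = 539.73 mm². Layer 6 (z = 1.68): the 10.5×19.5 cube contributes its full rectangle (area 204.75 mm²); the cylinder at (14.5, 2) is absent (z outside [12.5, 16.5]); the cube at (-2, 15.5) is not intersected at this z (z outside [2, 6]); the cylinder at (1, 2) does not reach this height (z outside [6.5, 14.5]); Combining (union): only the 10.5×19.5 cube is present, so the union is just that shape — area = 204.75 mm². So its area = 204.75 mm². Layer 57 is larger (539.73 vs 204.75 mm²).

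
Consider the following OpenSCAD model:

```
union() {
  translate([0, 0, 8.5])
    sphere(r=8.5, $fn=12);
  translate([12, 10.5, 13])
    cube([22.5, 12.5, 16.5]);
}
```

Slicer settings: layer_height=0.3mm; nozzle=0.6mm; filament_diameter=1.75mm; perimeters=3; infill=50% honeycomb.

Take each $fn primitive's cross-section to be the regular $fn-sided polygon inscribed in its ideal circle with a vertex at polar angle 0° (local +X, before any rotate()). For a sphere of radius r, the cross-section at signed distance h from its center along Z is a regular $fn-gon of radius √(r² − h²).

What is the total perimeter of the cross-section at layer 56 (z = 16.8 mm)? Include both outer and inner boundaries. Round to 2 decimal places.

81.39 mm

At z = 16.8 mm: the r=8.5 sphere contributes a regular 12-gon of circumradius √(8.5²−8.3²) = 1.833 (perimeter = 2·12·1.833·sin(180°/12) = 11.39 mm); the 22.5×12.5 cube at (12, 10.5) contributes its full rectangle (perimeter 70.00 mm); Combining (union): the 2 present regions are separate (no shared area or edge), so areas and boundary lengths simply add and each stays a separate island — boundary = 81.39 mm. Overall, the cross-section has 2 separate islands. Total boundary length (outer) = 81.39 mm.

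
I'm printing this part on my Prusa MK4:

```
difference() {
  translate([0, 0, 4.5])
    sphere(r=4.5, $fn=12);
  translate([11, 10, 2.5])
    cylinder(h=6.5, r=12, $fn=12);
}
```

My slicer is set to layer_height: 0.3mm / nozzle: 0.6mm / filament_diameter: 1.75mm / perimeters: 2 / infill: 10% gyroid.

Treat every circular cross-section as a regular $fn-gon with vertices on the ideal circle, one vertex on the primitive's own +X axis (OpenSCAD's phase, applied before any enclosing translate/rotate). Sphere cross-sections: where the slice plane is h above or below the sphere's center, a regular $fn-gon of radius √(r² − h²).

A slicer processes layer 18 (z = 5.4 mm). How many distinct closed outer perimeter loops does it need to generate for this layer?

At z = 5.4 mm: the r=4.5 sphere slices to a regular 12-gon of circumradius 4.409 (√(r²−h²) with h=0.9 from center); the r=12 cylinder at (11, 10) gives a regular 12-gon of circumradius 12 (constant along its height); Taking the first minus the rest: starting from the r=4.5 sphere, the r=12 cylinder at (11, 10) partially overlaps it — only the 3.99 mm² overlap (of its 432.00 mm²) is removed, clipping the outline — 1 connected region. The result has 1 disconnected region.

1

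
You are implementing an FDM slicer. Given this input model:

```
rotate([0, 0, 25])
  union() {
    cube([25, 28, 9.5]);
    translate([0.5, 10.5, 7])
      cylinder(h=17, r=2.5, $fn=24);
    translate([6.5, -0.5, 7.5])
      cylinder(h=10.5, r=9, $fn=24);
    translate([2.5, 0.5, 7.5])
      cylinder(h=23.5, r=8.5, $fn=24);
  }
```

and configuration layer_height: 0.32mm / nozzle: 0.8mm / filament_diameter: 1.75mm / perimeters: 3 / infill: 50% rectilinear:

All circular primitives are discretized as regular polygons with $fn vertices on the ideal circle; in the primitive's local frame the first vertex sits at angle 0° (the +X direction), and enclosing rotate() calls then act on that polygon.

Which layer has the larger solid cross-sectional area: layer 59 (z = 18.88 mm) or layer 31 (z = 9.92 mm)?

layer 31 (z = 9.92 mm)

Layer 59 (z = 18.88): the cube does not reach this height (z outside [0, 9.5]); the r=2.5 cylinder at (0.5, 10.5) contributes a regular 24-gon of circumradius 2.5 (area = (24/2)·2.500²·sin(360°/24) = 19.41 mm²); the cylinder at (6.5, -0.5) does not reach this height (z outside [7.5, 18]); the r=8.5 cylinder at (2.5, 0.5) gives a regular 24-gon of circumradius 8.5 (constant along its height) (area = (24/2)·8.500²·sin(360°/24) = 224.40 mm²); Combining (union): the regions partially overlap — summed areas 243.81 mm² minus the doubly-counted overlap 1.61 mm² gives 242.20 mm² — area = 242.20 mm²; (whole slice rotated 25° about Z — lengths, areas and connectivity unchanged). So its area = 242.20 mm². Layer 31 (z = 9.92): the cube is not intersected at this z (z outside [0, 9.5]); the r=2.5 cylinder at (0.5, 10.5) gives a regular 24-gon of circumradius 2.5 (constant along its height) (area = (24/2)·2.500²·sin(360°/24) = 19.41 mm²); the r=9 cylinder at (6.5, -0.5) contributes a regular 24-gon of circumradius 9 (area = (24/2)·9.000²·sin(360°/24) = 251.57 mm²); the r=8.5 cylinder at (2.5, 0.5) gives a regular 24-gon of circumradius 8.5 (constant along its height) (area = (24/2)·8.500²·sin(360°/24) = 224.40 mm²); Merging all regions: the regions partially overlap — summed areas 495.38 mm² minus the doubly-counted overlap 167.97 mm² gives 327.41 mm² — area = 327.41 mm²; (rotated 25° about Z; rotation is an isometry so areas/perimeters/island counts are preserved). So its area = 327.41 mm². Layer 31 is larger (327.41 vs 242.20 mm²).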